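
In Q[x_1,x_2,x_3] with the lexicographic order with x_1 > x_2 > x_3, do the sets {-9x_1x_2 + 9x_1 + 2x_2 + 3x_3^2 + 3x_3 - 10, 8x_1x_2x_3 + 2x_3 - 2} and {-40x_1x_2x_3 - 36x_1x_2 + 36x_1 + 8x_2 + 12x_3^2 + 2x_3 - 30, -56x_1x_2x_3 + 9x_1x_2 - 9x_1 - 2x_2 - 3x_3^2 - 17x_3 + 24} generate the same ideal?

Two ideals are equal iff their reduced Gröbner bases coincide (the reduced basis is unique for a fixed ordering).
Buchberger on the first generating set:
f_1 = -9x_1x_2 + 9x_1 + 2x_2 + 3x_3^2 + 3x_3 - 10, LT = x_1x_2.
f_2 = 8x_1x_2x_3 + 2x_3 - 2, LT = x_1x_2x_3.

S(f_1,f_2): lcm = x_1x_2x_3. S = -x_1x_3 - 2/9x_2x_3 - 1/3x_3^3 - 1/3x_3^2 + 31/36x_3 + 1/4.
  leading term x_1x_3: no divisor's leading term divides it; move -x_1x_3 to the remainder.
  leading term x_2x_3: no divisor's leading term divides it; move -2/9x_2x_3 to the remainder.
  leading term x_3^3: no divisor's leading term divides it; move -1/3x_3^3 to the remainder.
  leading term x_3^2: no divisor's leading term divides it; move -1/3x_3^2 to the remainder.
  leading term x_3: no divisor's leading term divides it; move 31/36x_3 to the remainder.
  leading term 1: no divisor's leading term divides it; move 1/4 to the remainder.
  remainder -x_1x_3 - 2/9x_2x_3 - 1/3x_3^3 - 1/3x_3^2 + 31/36x_3 + 1/4 ≠ 0; add g_3 = -x_1x_3 - 2/9x_2x_3 - 1/3x_3^3 - 1/3x_3^2 + 31/36x_3 + 1/4 to the basis.

S(f_1,g_3): lcm = x_1x_2x_3. S = -x_1x_3 - 2/9x_2^2x_3 - 1/3x_2x_3^3 - 1/3x_2x_3^2 + 23/36x_2x_3 + 1/4x_2 - 1/3x_3^3 - 1/3x_3^2 + 10/9x_3.
  leading term x_1x_3: subtract (1)·g_3 from -x_1x_3 - 2/9x_2^2x_3 - 1/3x_2x_3^3 - 1/3x_2x_3^2 + 23/36x_2x_3 + 1/4x_2 - 1/3x_3^3 - 1/3x_3^2 + 10/9x_3 → -2/9x_2^2x_3 - 1/3x_2x_3^3 - 1/3x_2x_3^2 + 31/36x_2x_3 + 1/4x_2 + 1/4x_3 - 1/4
  leading term x_2^2x_3: no divisor's leading term divides it; move -2/9x_2^2x_3 to the remainder.
  leading term x_2x_3^3: no divisor's leading term divides it; move -1/3x_2x_3^3 to the remainder.
  leading term x_2x_3^2: no divisor's leading term divides it; move -1/3x_2x_3^2 to the remainder.
  leading term x_2x_3: no divisor's leading term divides it; move 31/36x_2x_3 to the remainder.
  leading term x_2: no divisor's leading term divides it; move 1/4x_2 to the remainder.
  leading term x_3: no divisor's leading term divides it; move 1/4x_3 to the remainder.
  leading term 1: no divisor's leading term divides it; move -1/4 to the remainder.
  remainder -2/9x_2^2x_3 - 1/3x_2x_3^3 - 1/3x_2x_3^2 + 31/36x_2x_3 + 1/4x_2 + 1/4x_3 - 1/4 ≠ 0; add g_4 = -2/9x_2^2x_3 - 1/3x_2x_3^3 - 1/3x_2x_3^2 + 31/36x_2x_3 + 1/4x_2 + 1/4x_3 - 1/4 to the basis.

The other S-polynomials (S(f_2,g_3), S(f_1,g_4), S(f_2,g_4), S(g_3,g_4)) all reduce to 0 modulo the current basis, so we have a Gröbner basis.
Inter-reduce: drop elements whose leading term is divisible by another's, tail-reduce, and make monic.
Reduced Gröbner basis: {x_1x_2 - x_1 - 2/9x_2 - 1/3x_3^2 - 1/3x_3 + 10/9, x_1x_3 + 2/9x_2x_3 + 1/3x_3^3 + 1/3x_3^2 - 31/36x_3 - 1/4, x_2^2x_3 + 3/2x_2x_3^3 + 3/2x_2x_3^2 - 31/8x_2x_3 - 9/8x_2 - 9/8x_3 + 9/8}.

Buchberger on the second generating set:
h_1 = -40x_1x_2x_3 - 36x_1x_2 + 36x_1 + 8x_2 + 12x_3^2 + 2x_3 - 30, LT = x_1x_2x_3.
h_2 = -56x_1x_2x_3 + 9x_1x_2 - 9x_1 - 2x_2 - 3x_3^2 - 17x_3 + 24, LT = x_1x_2x_3.

S(h_1,h_2): lcm = x_1x_2x_3. S = 297/280x_1x_2 - 297/280x_1 - 33/140x_2 - 99/280x_3^2 - 99/280x_3 + 33/28.
  leading term x_1x_2: no divisor's leading term divides it; move 297/280x_1x_2 to the remainder.
  leading term x_1: no divisor's leading term divides it; move -297/280x_1 to the remainder.
  leading term x_2: no divisor's leading term divides it; move -33/140x_2 to the remainder.
  leading term x_3^2: no divisor's leading term divides it; move -99/280x_3^2 to the remainder.
  leading term x_3: no divisor's leading term divides it; move -99/280x_3 to the remainder.
  leading term 1: no divisor's leading term divides it; move 33/28 to the remainder.
  remainder 297/280x_1x_2 - 297/280x_1 - 33/140x_2 - 99/280x_3^2 - 99/280x_3 + 33/28 ≠ 0; add k_3 = 297/280x_1x_2 - 297/280x_1 - 33/140x_2 - 99/280x_3^2 - 99/280x_3 + 33/28 to the basis.

S(h_1,k_3): lcm = x_1x_2x_3. S = 9/10x_1x_2 + x_1x_3 - 9/10x_1 + 2/9x_2x_3 - 1/5x_2 + 1/3x_3^3 + 1/30x_3^2 - 209/180x_3 + 3/4.
  leading term x_1x_2: subtract (28/33)·k_3 from 9/10x_1x_2 + x_1x_3 - 9/10x_1 + 2/9x_2x_3 - 1/5x_2 + 1/3x_3^3 + 1/30x_3^2 - 209/180x_3 + 3/4 → x_1x_3 + 2/9x_2x_3 + 1/3x_3^3 + 1/3x_3^2 - 31/36x_3 - 1/4
  leading term x_1x_3: no divisor's leading term divides it; move x_1x_3 to the remainder.
  leading term x_2x_3: no divisor's leading term divides it; move 2/9x_2x_3 to the remainder.
  leading term x_3^3: no divisor's leading term divides it; move 1/3x_3^3 to the remainder.
  leading term x_3^2: no divisor's leading term divides it; move 1/3x_3^2 to the remainder.
  leading term x_3: no divisor's leading term divides it; move -31/36x_3 to the remainder.
  leading term 1: no divisor's leading term divides it; move -1/4 to the remainder.
  remainder x_1x_3 + 2/9x_2x_3 + 1/3x_3^3 + 1/3x_3^2 - 31/36x_3 - 1/4 ≠ 0; add k_4 = x_1x_3 + 2/9x_2x_3 + 1/3x_3^3 + 1/3x_3^2 - 31/36x_3 - 1/4 to the basis.

S(h_1,k_4): lcm = x_1x_2x_3. S = 9/10x_1x_2 - 9/10x_1 - 2/9x_2^2x_3 - 1/3x_2x_3^3 - 1/3x_2x_3^2 + 31/36x_2x_3 + 1/20x_2 - 3/10x_3^2 - 1/20x_3 + 3/4.
  leading term x_1x_2: subtract (28/33)·k_3 from 9/10x_1x_2 - 9/10x_1 - 2/9x_2^2x_3 - 1/3x_2x_3^3 - 1/3x_2x_3^2 + 31/36x_2x_3 + 1/20x_2 - 3/10x_3^2 - 1/20x_3 + 3/4 → -2/9x_2^2x_3 - 1/3x_2x_3^3 - 1/3x_2x_3^2 + 31/36x_2x_3 + 1/4x_2 + 1/4x_3 - 1/4
  leading term x_2^2x_3: no divisor's leading term divides it; move -2/9x_2^2x_3 to the remainder.
  leading term x_2x_3^3: no divisor's leading term divides it; move -1/3x_2x_3^3 to the remainder.
  leading term x_2x_3^2: no divisor's leading term divides it; move -1/3x_2x_3^2 to the remainder.
  leading term x_2x_3: no divisor's leading term divides it; move 31/36x_2x_3 to the remainder.
  leading term x_2: no divisor's leading term divides it; move 1/4x_2 to the remainder.
  leading term x_3: no divisor's leading term divides it; move 1/4x_3 to the remainder.
  leading term 1: no divisor's leading term divides it; move -1/4 to the remainder.
  remainder -2/9x_2^2x_3 - 1/3x_2x_3^3 - 1/3x_2x_3^2 + 31/36x_2x_3 + 1/4x_2 + 1/4x_3 - 1/4 ≠ 0; add k_5 = -2/9x_2^2x_3 - 1/3x_2x_3^3 - 1/3x_2x_3^2 + 31/36x_2x_3 + 1/4x_2 + 1/4x_3 - 1/4 to the basis.

The other S-polynomials (S(h_2,k_3), S(h_2,k_4), S(k_3,k_4), S(h_1,k_5), S(h_2,k_5), S(k_3,k_5), S(k_4,k_5)) all reduce to 0 modulo the current basis, so we have a Gröbner basis.
Inter-reduce: drop elements whose leading term is divisible by another's, tail-reduce, and make monic.
Reduced Gröbner basis: {x_1x_2 - x_1 - 2/9x_2 - 1/3x_3^2 - 1/3x_3 + 10/9, x_1x_3 + 2/9x_2x_3 + 1/3x_3^3 + 1/3x_3^2 - 31/36x_3 - 1/4, x_2^2x_3 + 3/2x_2x_3^3 + 3/2x_2x_3^2 - 31/8x_2x_3 - 9/8x_2 - 9/8x_3 + 9/8}.

Same reduced basis, so the two generating sets span the same ideal.

Yes, the ideals are equal.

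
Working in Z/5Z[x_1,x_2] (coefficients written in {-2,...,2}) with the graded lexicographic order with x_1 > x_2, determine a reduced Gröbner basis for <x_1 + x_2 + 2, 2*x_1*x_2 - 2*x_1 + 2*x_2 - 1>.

f_1 = x_1 + x_2 + 2, LT = x_1.
f_2 = 2*x_1*x_2 - 2*x_1 + 2*x_2 - 1, LT = x_1*x_2.

S(f_1,f_2): lcm = x_1*x_2. S = x_2**2 + x_1 + x_2 - 2.
  reduce S modulo (f_1, f_2):
  remainder x_2**2 + 1 ≠ 0; add g_3 = x_2**2 + 1 to the basis.

The other S-polynomials (S(f_1,g_3), S(f_2,g_3)) all reduce to 0 modulo the current basis, so we have a Gröbner basis.
Inter-reduce: drop elements whose leading term is divisible by another's, tail-reduce, and make monic.

G = {x_2**2 + 1, x_1 + x_2 + 2}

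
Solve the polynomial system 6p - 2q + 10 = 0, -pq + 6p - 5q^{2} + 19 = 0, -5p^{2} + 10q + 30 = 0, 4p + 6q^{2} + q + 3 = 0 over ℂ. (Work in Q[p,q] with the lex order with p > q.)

Compute a lex Gröbner basis by Buchberger's algorithm.
f_1 = 6p - 2q + 10, LT = p.
f_2 = -pq + 6p - 5q^{2} + 19, LT = pq.
f_3 = -5p^{2} + 10q + 30, LT = p^{2}.
f_4 = 4p + 6q^{2} + q + 3, LT = p.

S(f_1,f_2): lcm = pq. S = 6p - \tfrac{16}{3}q^{2} + \tfrac{5}{3}q + 19.
  leading term p: subtract (1)·f_1 from 6p - \tfrac{16}{3}q^{2} + \tfrac{5}{3}q + 19 → -\tfrac{16}{3}q^{2} + \tfrac{11}{3}q + 9
  leading term q^{2}: no divisor's leading term divides it; move -\tfrac{16}{3}q^{2} to the remainder.
  leading term q: no divisor's leading term divides it; move \tfrac{11}{3}q to the remainder.
  leading term 1: no divisor's leading term divides it; move 9 to the remainder.
  remainder -\tfrac{16}{3}q^{2} + \tfrac{11}{3}q + 9 ≠ 0; add h_5 = -\tfrac{16}{3}q^{2} + \tfrac{11}{3}q + 9 to the basis.

S(f_1,f_3): lcm = p^{2}. S = -\tfrac{1}{3}pq + \tfrac{5}{3}p + 2q + 6.
  leading term pq: subtract (-\tfrac{1}{18}q)·f_1 from -\tfrac{1}{3}pq + \tfrac{5}{3}p + 2q + 6 → \tfrac{5}{3}p - \tfrac{1}{9}q^{2} + \tfrac{23}{9}q + 6
  leading term p: subtract (\tfrac{5}{18})·f_1 from \tfrac{5}{3}p - \tfrac{1}{9}q^{2} + \tfrac{23}{9}q + 6 → -\tfrac{1}{9}q^{2} + \tfrac{28}{9}q + \tfrac{29}{9}
  leading term q^{2}: subtract (\tfrac{1}{48})·h_5 from -\tfrac{1}{9}q^{2} + \tfrac{28}{9}q + \tfrac{29}{9} → \tfrac{437}{144}q + \tfrac{437}{144}
  leading term q: no divisor's leading term divides it; move \tfrac{437}{144}q to the remainder.
  leading term 1: no divisor's leading term divides it; move \tfrac{437}{144} to the remainder.
  remainder \tfrac{437}{144}q + \tfrac{437}{144} ≠ 0; add h_6 = \tfrac{437}{144}q + \tfrac{437}{144} to the basis.

The other S-polynomials (S(f_1,f_4), S(f_2,f_3), S(f_2,f_4), S(f_3,f_4), S(f_1,h_5), S(f_2,h_5), S(f_3,h_5), S(f_4,h_5), S(f_1,h_6), S(f_2,h_6), S(f_3,h_6), S(f_4,h_6), S(h_5,h_6)) all reduce to 0 modulo the current basis, so we have a Gröbner basis.
Inter-reduce: drop elements whose leading term is divisible by another's, tail-reduce, and make monic.
Reduced Gröbner basis: {p + 2, q + 1}.

Elimination: the polynomial q + 1 lies in the elimination ideal for q, so q ∈ {-1}. For each such q, the remaining basis elements (now univariate) give the rest of the solution.
  q = -1: the earlier basis element becomes p + 2 = 0, giving p = -2 — point (-2, -1).
Check: every point annihilates each of the original generators.

{(-2, -1)}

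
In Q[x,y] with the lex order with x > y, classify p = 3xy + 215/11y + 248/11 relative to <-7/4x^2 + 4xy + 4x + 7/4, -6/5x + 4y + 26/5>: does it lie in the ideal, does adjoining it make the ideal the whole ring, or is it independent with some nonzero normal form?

First compute the reduced Gröbner basis of I by Buchberger's algorithm.
f_1 = -7/4x^2 + 4xy + 4x + 7/4, LT = x^2.
f_2 = -6/5x + 4y + 26/5, LT = x.

S(f_1,f_2): lcm = x^2. S = 22/21xy + 43/21x - 1.
  leading term xy: subtract (-55/63y)·f_2 from 22/21xy + 43/21x - 1 → 43/21x + 220/63y^2 + 286/63y - 1
  leading term x: subtract (-215/126)·f_2 from 43/21x + 220/63y^2 + 286/63y - 1 → 220/63y^2 + 716/63y + 496/63
  leading term y^2: no divisor's leading term divides it; move 220/63y^2 to the remainder.
  leading term y: no divisor's leading term divides it; move 716/63y to the remainder.
  leading term 1: no divisor's leading term divides it; move 496/63 to the remainder.
  remainder 220/63y^2 + 716/63y + 496/63 ≠ 0; add h_3 = 220/63y^2 + 716/63y + 496/63 to the basis.

S(f_1,h_3): leading monomials are coprime, so the S-polynomial reduces to 0 (Buchberger's first criterion).
S(f_2,h_3): leading monomials are coprime, so the S-polynomial reduces to 0 (Buchberger's first criterion).
Every S-polynomial of the final basis reduces to 0, so we have a Gröbner basis.
Inter-reduce: drop elements whose leading term is divisible by another's, tail-reduce, and make monic.
Reduced Gröbner basis: {x - 10/3y - 13/3, y^2 + 179/55y + 124/55}.
Label its elements g_1 = x - 10/3y - 13/3, g_2 = y^2 + 179/55y + 124/55.

Reduce p = 3xy + 215/11y + 248/11 modulo G:
  leading term xy: subtract (3y)·g_1 from 3xy + 215/11y + 248/11 → 10y^2 + 358/11y + 248/11
  leading term y^2: subtract (10)·g_2 from 10y^2 + 358/11y + 248/11 → 0
  normal form = 0.
Since the normal form is 0, p ∈ I.

Ideal membership is decidable via reduction modulo a Gröbner basis.

3xy + 215/11y + 248/11 lies in I (it reduces to 0).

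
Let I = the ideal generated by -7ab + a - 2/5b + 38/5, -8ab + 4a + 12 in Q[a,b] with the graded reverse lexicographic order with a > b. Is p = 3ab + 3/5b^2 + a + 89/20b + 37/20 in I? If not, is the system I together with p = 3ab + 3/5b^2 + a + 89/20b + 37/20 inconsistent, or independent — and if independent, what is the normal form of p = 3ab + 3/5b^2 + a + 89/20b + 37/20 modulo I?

3ab + 3/5b^2 + a + 89/20b + 37/20 lies in I (it reduces to 0).

First compute the reduced Gröbner basis of I by Buchberger's algorithm.
f_1 = -7ab + a - 2/5b + 38/5, LT = ab.
f_2 = -8ab + 4a + 12, LT = ab.

S(f_1,f_2): lcm = ab. S = 5/14a + 2/35b + 29/70.
  leading term a: no divisor's leading term divides it; move 5/14a to the remainder.
  leading term b: no divisor's leading term divides it; move 2/35b to the remainder.
  leading term 1: no divisor's leading term divides it; move 29/70 to the remainder.
  remainder 5/14a + 2/35b + 29/70 ≠ 0; add h_3 = 5/14a + 2/35b + 29/70 to the basis.

S(f_1,h_3): lcm = ab. S = -4/25b^2 - 1/7a - 193/175b - 38/35.
  leading term b^2: no divisor's leading term divides it; move -4/25b^2 to the remainder.
  leading term a: subtract (-2/5)·h_3 from -1/7a - 193/175b - 38/35 → -27/25b - 23/25
  leading term b: no divisor's leading term divides it; move -27/25b to the remainder.
  leading term 1: no divisor's leading term divides it; move -23/25 to the remainder.
  remainder -4/25b^2 - 27/25b - 23/25 ≠ 0; add h_4 = -4/25b^2 - 27/25b - 23/25 to the basis.

The other S-polynomials (S(f_2,h_3), S(f_1,h_4), S(f_2,h_4), S(h_3,h_4)) all reduce to 0 modulo the current basis, so we have a Gröbner basis.
Inter-reduce: drop elements whose leading term is divisible by another's, tail-reduce, and make monic.
Reduced Gröbner basis: {b^2 + 27/4b + 23/4, a + 4/25b + 29/25}.
Label its elements g_1 = b^2 + 27/4b + 23/4, g_2 = a + 4/25b + 29/25.

Reduce p = 3ab + 3/5b^2 + a + 89/20b + 37/20 modulo G:
  leading term ab: subtract (3b)·g_2 from 3ab + 3/5b^2 + a + 89/20b + 37/20 → 3/25b^2 + a + 97/100b + 37/20
  leading term b^2: subtract (3/25)·g_1 from 3/25b^2 + a + 97/100b + 37/20 → a + 4/25b + 29/25
  leading term a: subtract (1)·g_2 from a + 4/25b + 29/25 → 0
  normal form = 0.
Since the normal form is 0, p ∈ I.

Ideal membership is decidable via reduction modulo a Gröbner basis.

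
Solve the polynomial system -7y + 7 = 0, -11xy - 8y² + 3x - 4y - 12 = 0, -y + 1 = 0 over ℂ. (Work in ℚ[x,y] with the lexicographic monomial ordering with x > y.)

{(-3, 1)}

Compute a lex Gröbner basis by Buchberger's algorithm.
f_1 = -7y + 7, LT = y.
f_2 = -11xy + 3x - 8y² - 4y - 12, LT = xy.
f_3 = -y + 1, LT = y.

S(f_1,f_2): lcm = xy. S = -8/11x - 8/11y² - 4/11y - 12/11.
  leading term x: no divisor's leading term divides it; move -8/11x to the remainder.
  leading term y²: subtract (8/77y)·f_1 from -8/11y² - 4/11y - 12/11 → -12/11y - 12/11
  leading term y: subtract (12/77)·f_1 from -12/11y - 12/11 → -24/11
  leading term 1: no divisor's leading term divides it; move -24/11 to the remainder.
  remainder -8/11x - 24/11 ≠ 0; add h_4 = -8/11x - 24/11 to the basis.

The other S-polynomials (S(f_1,f_3), S(f_2,f_3), S(f_1,h_4), S(f_2,h_4), S(f_3,h_4)) all reduce to 0 modulo the current basis, so we have a Gröbner basis.
Inter-reduce: drop elements whose leading term is divisible by another's, tail-reduce, and make monic.
Reduced Gröbner basis: {x + 3, y - 1}.

A lex Gröbner basis eliminates variables successively. Here y - 1 depends only on y, with roots {1}; lifting each root through the earlier basis elements recovers the full solutions.
  y = 1: the earlier basis element becomes x + 3 = 0, giving x = -3 — point (-3, 1).
Zero-dimensionality of the ideal guarantees finitely many solutions over ℂ.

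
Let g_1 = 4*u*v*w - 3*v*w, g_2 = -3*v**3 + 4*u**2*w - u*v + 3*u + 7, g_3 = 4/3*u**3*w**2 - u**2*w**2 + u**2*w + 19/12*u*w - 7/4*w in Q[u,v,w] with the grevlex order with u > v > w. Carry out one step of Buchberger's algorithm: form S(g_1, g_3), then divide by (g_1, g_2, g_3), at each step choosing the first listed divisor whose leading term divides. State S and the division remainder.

lcm(LM(g_1), LM(g_3)) = u**3*v*w**2.
S = (lcm/LT(g_1))·g_1 − (lcm/LT(g_3))·g_3 = -3/4*u**2*v*w - 19/16*u*v*w + 21/16*v*w.
Reduce S modulo (g_1, g_2, g_3) in that order:
  leading term u**2*v*w: subtract (-3/16*u)·g_1 from -3/4*u**2*v*w - 19/16*u*v*w + 21/16*v*w → -7/4*u*v*w + 21/16*v*w
  leading term u*v*w: subtract (-7/16)·g_1 from -7/4*u*v*w + 21/16*v*w → 0
The remainder is 0, so this S-polynomial contributes no new basis element.

S(g_1, g_3) = -3/4*u**2*v*w - 19/16*u*v*w + 21/16*v*w; remainder on division = 0.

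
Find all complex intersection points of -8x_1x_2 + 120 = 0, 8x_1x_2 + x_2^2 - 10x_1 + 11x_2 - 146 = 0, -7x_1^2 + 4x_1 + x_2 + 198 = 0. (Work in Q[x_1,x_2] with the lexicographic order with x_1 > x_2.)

{(-5, -3)}

Compute a lex Gröbner basis by Buchberger's algorithm.
f_1 = -8x_1x_2 + 120, LT = x_1x_2.
f_2 = 8x_1x_2 - 10x_1 + x_2^2 + 11x_2 - 146, LT = x_1x_2.
f_3 = -7x_1^2 + 4x_1 + x_2 + 198, LT = x_1^2.

S(f_1,f_2): lcm = x_1x_2. S = 5/4x_1 - 1/8x_2^2 - 11/8x_2 + 13/4.
  reduce S modulo (f_1, f_2, f_3):
  remainder 5/4x_1 - 1/8x_2^2 - 11/8x_2 + 13/4 ≠ 0; add h_4 = 5/4x_1 - 1/8x_2^2 - 11/8x_2 + 13/4 to the basis.

S(f_1,f_3): lcm = x_1^2x_2. S = 4/7x_1x_2 - 15x_1 + 1/7x_2^2 + 198/7x_2.
  reduce S modulo (f_1, f_2, f_3, h_4):
  remainder -19/14x_2^2 + 165/14x_2 + 333/7 ≠ 0; add h_5 = -19/14x_2^2 + 165/14x_2 + 333/7 to the basis.

S(f_2,f_3): lcm = x_1^2x_2. S = -5/4x_1^2 + 1/8x_1x_2^2 + 109/56x_1x_2 - 73/4x_1 + 1/7x_2^2 + 198/7x_2.
  reduce S modulo (f_1, f_2, f_3, h_4, h_5):
  remainder -32489/5320x_2 - 97467/5320 ≠ 0; add h_6 = -32489/5320x_2 - 97467/5320 to the basis.

The other S-polynomials (S(f_1,h_4), S(f_2,h_4), S(f_3,h_4), S(f_1,h_5), S(f_2,h_5), S(f_3,h_5), S(h_4,h_5), S(f_1,h_6), S(f_2,h_6), S(f_3,h_6), S(h_4,h_6), S(h_5,h_6)) all reduce to 0 modulo the current basis, so we have a Gröbner basis.
Inter-reduce: drop elements whose leading term is divisible by another's, tail-reduce, and make monic.
Reduced Gröbner basis: {x_1 + 5, x_2 + 3}.

Elimination: the polynomial x_2 + 3 lies in the elimination ideal for x_2, so x_2 ∈ {-3}. For each such x_2, the remaining basis elements (now univariate) give the rest of the solution.
  x_2 = -3: the earlier basis element becomes x_1 + 5 = 0, giving x_1 = -5 — point (-5, -3).
This is the nonlinear analogue of row-reducing a linear system.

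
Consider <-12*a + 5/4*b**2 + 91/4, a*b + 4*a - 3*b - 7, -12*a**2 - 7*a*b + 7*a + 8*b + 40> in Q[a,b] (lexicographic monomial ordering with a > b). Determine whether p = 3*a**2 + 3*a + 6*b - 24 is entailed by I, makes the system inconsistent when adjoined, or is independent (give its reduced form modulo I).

3*a**2 + 3*a + 6*b - 24 lies in I (it reduces to 0).

First compute the reduced Gröbner basis of I by Buchberger's algorithm.
f_1 = -12*a + 5/4*b**2 + 91/4, LT = a.
f_2 = a*b + 4*a - 3*b - 7, LT = a*b.
f_3 = -12*a**2 - 7*a*b + 7*a + 8*b + 40, LT = a**2.

S(f_1,f_2): lcm = a*b. S = -4*a - 5/48*b**3 + 53/48*b + 7.
  leading term a: subtract (1/3)·f_1 from -4*a - 5/48*b**3 + 53/48*b + 7 → -5/48*b**3 - 5/12*b**2 + 53/48*b - 7/12
  leading term b**3: no divisor's leading term divides it; move -5/48*b**3 to the remainder.
  leading term b**2: no divisor's leading term divides it; move -5/12*b**2 to the remainder.
  leading term b: no divisor's leading term divides it; move 53/48*b to the remainder.
  leading term 1: no divisor's leading term divides it; move -7/12 to the remainder.
  remainder -5/48*b**3 - 5/12*b**2 + 53/48*b - 7/12 ≠ 0; add h_4 = -5/48*b**3 - 5/12*b**2 + 53/48*b - 7/12 to the basis.

S(f_1,f_3): lcm = a**2. S = -5/48*a*b**2 - 7/12*a*b - 21/16*a + 2/3*b + 10/3.
  leading term a*b**2: subtract (5/576*b**2)·f_1 from -5/48*a*b**2 - 7/12*a*b - 21/16*a + 2/3*b + 10/3 → -7/12*a*b - 21/16*a - 25/2304*b**4 - 455/2304*b**2 + 2/3*b + 10/3
  leading term a*b: subtract (7/144*b)·f_1 from -7/12*a*b - 21/16*a - 25/2304*b**4 - 455/2304*b**2 + 2/3*b + 10/3 → -21/16*a - 25/2304*b**4 - 35/576*b**3 - 455/2304*b**2 - 253/576*b + 10/3
  leading term a: subtract (7/64)·f_1 from -21/16*a - 25/2304*b**4 - 35/576*b**3 - 455/2304*b**2 - 253/576*b + 10/3 → -25/2304*b**4 - 35/576*b**3 - 385/1152*b**2 - 253/576*b + 649/768
  leading term b**4: subtract (5/48*b)·h_4 from -25/2304*b**4 - 35/576*b**3 - 385/1152*b**2 - 253/576*b + 649/768 → -5/288*b**3 - 115/256*b**2 - 109/288*b + 649/768
  leading term b**3: subtract (1/6)·h_4 from -5/288*b**3 - 115/256*b**2 - 109/288*b + 649/768 → -875/2304*b**2 - 9/16*b + 2171/2304
  leading term b**2: no divisor's leading term divides it; move -875/2304*b**2 to the remainder.
  leading term b: no divisor's leading term divides it; move -9/16*b to the remainder.
  leading term 1: no divisor's leading term divides it; move 2171/2304 to the remainder.
  remainder -875/2304*b**2 - 9/16*b + 2171/2304 ≠ 0; add h_5 = -875/2304*b**2 - 9/16*b + 2171/2304 to the basis.

S(f_2,f_3): lcm = a**2*b. S = 4*a**2 - 7/12*a*b**2 - 29/12*a*b - 7*a + 2/3*b**2 + 10/3*b.
  leading term a**2: subtract (-1/3*a)·f_1 from 4*a**2 - 7/12*a*b**2 - 29/12*a*b - 7*a + 2/3*b**2 + 10/3*b → -1/6*a*b**2 - 29/12*a*b + 7/12*a + 2/3*b**2 + 10/3*b
  leading term a*b**2: subtract (1/72*b**2)·f_1 from -1/6*a*b**2 - 29/12*a*b + 7/12*a + 2/3*b**2 + 10/3*b → -29/12*a*b + 7/12*a - 5/288*b**4 + 101/288*b**2 + 10/3*b
  leading term a*b: subtract (29/144*b)·f_1 from -29/12*a*b + 7/12*a - 5/288*b**4 + 101/288*b**2 + 10/3*b → 7/12*a - 5/288*b**4 - 145/576*b**3 + 101/288*b**2 - 719/576*b
  leading term a: subtract (-7/144)·f_1 from 7/12*a - 5/288*b**4 - 145/576*b**3 + 101/288*b**2 - 719/576*b → -5/288*b**4 - 145/576*b**3 + 79/192*b**2 - 719/576*b + 637/576
  leading term b**4: subtract (1/6*b)·h_4 from -5/288*b**4 - 145/576*b**3 + 79/192*b**2 - 719/576*b + 637/576 → -35/192*b**3 + 131/576*b**2 - 221/192*b + 637/576
  leading term b**3: subtract (7/4)·h_4 from -35/192*b**3 + 131/576*b**2 - 221/192*b + 637/576 → 551/576*b**2 - 37/12*b + 1225/576
  leading term b**2: subtract (-2204/875)·h_5 from 551/576*b**2 - 37/12*b + 1225/576 → -11813/2625*b + 11813/2625
  leading term b: no divisor's leading term divides it; move -11813/2625*b to the remainder.
  leading term 1: no divisor's leading term divides it; move 11813/2625 to the remainder.
  remainder -11813/2625*b + 11813/2625 ≠ 0; add h_6 = -11813/2625*b + 11813/2625 to the basis.

The other S-polynomials (S(f_1,h_4), S(f_2,h_4), S(f_3,h_4), S(f_1,h_5), S(f_2,h_5), S(f_3,h_5), S(h_4,h_5), S(f_1,h_6), S(f_2,h_6), S(f_3,h_6), S(h_4,h_6), S(h_5,h_6)) all reduce to 0 modulo the current basis, so we have a Gröbner basis.
Inter-reduce: drop elements whose leading term is divisible by another's, tail-reduce, and make monic.
Reduced Gröbner basis: {a - 2, b - 1}.
Label its elements g_1 = a - 2, g_2 = b - 1.

Reduce p = 3*a**2 + 3*a + 6*b - 24 modulo G:
  leading term a**2: subtract (3*a)·g_1 from 3*a**2 + 3*a + 6*b - 24 → 9*a + 6*b - 24
  leading term a: subtract (9)·g_1 from 9*a + 6*b - 24 → 6*b - 6
  leading term b: subtract (6)·g_2 from 6*b - 6 → 0
  normal form = 0.
Since the normal form is 0, p ∈ I.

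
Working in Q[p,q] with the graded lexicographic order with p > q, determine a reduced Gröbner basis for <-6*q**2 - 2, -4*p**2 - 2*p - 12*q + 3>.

f_1 = -6*q**2 - 2, LT = q**2.
f_2 = -4*p**2 - 2*p - 12*q + 3, LT = p**2.

The S-polynomials (S(f_1,f_2)) all reduce to 0 modulo the current basis, so we have a Gröbner basis.

G = {p**2 + 1/2*p + 3*q - 3/4, q**2 + 1/3}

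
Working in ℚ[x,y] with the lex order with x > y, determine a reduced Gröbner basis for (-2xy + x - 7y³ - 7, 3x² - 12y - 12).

G = {x - 28/9y⁵ - 14/9y⁴ - 7/9y³ - 44/21y² - 22/21y - 9/7, y⁶ + 82/49y³ + 12/49y + 45/49}

f_1 = -2xy + x - 7y³ - 7, LT = xy.
f_2 = 3x² - 12y - 12, LT = x².

S(f_1,f_2): lcm = x²y. S = -½x² + 7/2xy³ + 7/2x + 4y² + 4y.
  reduce S modulo (f_1, f_2):
  remainder 63/16x - 49/4y⁵ - 49/8y⁴ - 49/16y³ - 33/4y² - 33/8y - 81/16 ≠ 0; add g_3 = 63/16x - 49/4y⁵ - 49/8y⁴ - 49/16y³ - 33/4y² - 33/8y - 81/16 to the basis.

S(f_1,g_3): lcm = xy. S = -½x + 28/9y⁶ + 14/9y⁵ + 7/9y⁴ + 235/42y³ + 22/21y² + 9/7y + 7/2.
  reduce S modulo (f_1, f_2, g_3):
  remainder 28/9y⁶ + 328/63y³ + 16/21y + 20/7 ≠ 0; add g_4 = 28/9y⁶ + 328/63y³ + 16/21y + 20/7 to the basis.

The other S-polynomials (S(f_2,g_3), S(f_1,g_4), S(f_2,g_4), S(g_3,g_4)) all reduce to 0 modulo the current basis, so we have a Gröbner basis.
Inter-reduce: drop elements whose leading term is divisible by another's, tail-reduce, and make monic.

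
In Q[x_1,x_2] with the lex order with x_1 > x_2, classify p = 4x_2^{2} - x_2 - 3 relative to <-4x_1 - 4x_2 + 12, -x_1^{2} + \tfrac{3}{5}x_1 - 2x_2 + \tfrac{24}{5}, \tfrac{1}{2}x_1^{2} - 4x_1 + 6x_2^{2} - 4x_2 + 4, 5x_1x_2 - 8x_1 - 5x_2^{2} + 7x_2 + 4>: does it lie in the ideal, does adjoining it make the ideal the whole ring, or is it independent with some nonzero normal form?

4x_2^{2} - x_2 - 3 lies in I (it reduces to 0).

First compute the reduced Gröbner basis of I by Buchberger's algorithm.
f_1 = -4x_1 - 4x_2 + 12, LT = x_1.
f_2 = -x_1^{2} + \tfrac{3}{5}x_1 - 2x_2 + \tfrac{24}{5}, LT = x_1^{2}.
f_3 = \tfrac{1}{2}x_1^{2} - 4x_1 + 6x_2^{2} - 4x_2 + 4, LT = x_1^{2}.
f_4 = 5x_1x_2 - 8x_1 - 5x_2^{2} + 7x_2 + 4, LT = x_1x_2.

S(f_1,f_2): lcm = x_1^{2}. S = x_1x_2 - \tfrac{12}{5}x_1 - 2x_2 + \tfrac{24}{5}.
  reduce S modulo (f_1, f_2, f_3, f_4):
  remainder -x_2^{2} + \tfrac{17}{5}x_2 - \tfrac{12}{5} ≠ 0; add h_5 = -x_2^{2} + \tfrac{17}{5}x_2 - \tfrac{12}{5} to the basis.

S(f_1,f_3): lcm = x_1^{2}. S = x_1x_2 + 5x_1 - 12x_2^{2} + 8x_2 - 8.
  reduce S modulo (f_1, f_2, f_3, f_4, h_5):
  remainder -\tfrac{191}{5}x_2 + \tfrac{191}{5} ≠ 0; add h_6 = -\tfrac{191}{5}x_2 + \tfrac{191}{5} to the basis.

The other S-polynomials (S(f_1,f_4), S(f_2,f_3), S(f_2,f_4), S(f_3,f_4), S(f_1,h_5), S(f_2,h_5), S(f_3,h_5), S(f_4,h_5), S(f_1,h_6), S(f_2,h_6), S(f_3,h_6), S(f_4,h_6), S(h_5,h_6)) all reduce to 0 modulo the current basis, so we have a Gröbner basis.
Inter-reduce: drop elements whose leading term is divisible by another's, tail-reduce, and make monic.
Reduced Gröbner basis: {x_1 - 2, x_2 - 1}.
Label its elements g_1 = x_1 - 2, g_2 = x_2 - 1.

Reduce p = 4x_2^{2} - x_2 - 3 modulo G:
  leading term x_2^{2}: subtract (4x_2)·g_2 from 4x_2^{2} - x_2 - 3 → 3x_2 - 3
  leading term x_2: subtract (3)·g_2 from 3x_2 - 3 → 0
  normal form = 0.
Since the normal form is 0, p ∈ I.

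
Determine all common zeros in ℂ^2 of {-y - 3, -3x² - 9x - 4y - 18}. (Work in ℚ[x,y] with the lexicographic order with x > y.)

{(-2, -3), (-1, -3)}

Compute a lex Gröbner basis by Buchberger's algorithm.
f_1 = -y - 3, LT = y.
f_2 = -3x² - 9x - 4y - 18, LT = x².

The S-polynomials (S(f_1,f_2)) all reduce to 0 modulo the current basis, so we have a Gröbner basis.
Inter-reduce: drop elements whose leading term is divisible by another's, tail-reduce, and make monic.
Reduced Gröbner basis: {x² + 3x + 2, y + 3}.

From the last basis element, y + 3 = 0, so y takes values in {-3}. Each choice, substituted upward through the basis, yields the corresponding point(s) of the solution set.
  y = -3: the earlier basis element becomes x² + 3x + 2 = 0, giving x = -2, -1 — points (-2, -3), (-1, -3).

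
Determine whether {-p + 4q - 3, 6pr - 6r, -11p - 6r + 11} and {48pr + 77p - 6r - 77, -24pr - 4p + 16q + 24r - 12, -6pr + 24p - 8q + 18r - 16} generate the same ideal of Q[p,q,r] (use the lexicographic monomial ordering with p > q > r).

Yes, the ideals are equal.

Equality of ideals is decidable: compute both reduced Gröbner bases (unique for the ordering) and check whether they agree.
Buchberger on the first generating set:
f_1 = -p + 4q - 3, LT = p.
f_2 = 6pr - 6r, LT = pr.
f_3 = -11p - 6r + 11, LT = p.

S(f_1,f_2): lcm = pr. S = -4qr + 4r.
  leading term qr: no divisor's leading term divides it; move -4qr to the remainder.
  leading term r: no divisor's leading term divides it; move 4r to the remainder.
  remainder -4qr + 4r ≠ 0; add g_4 = -4qr + 4r to the basis.

S(f_1,f_3): lcm = p. S = -4q - 6/11r + 4.
  leading term q: no divisor's leading term divides it; move -4q to the remainder.
  leading term r: no divisor's leading term divides it; move -6/11r to the remainder.
  leading term 1: no divisor's leading term divides it; move 4 to the remainder.
  remainder -4q - 6/11r + 4 ≠ 0; add g_5 = -4q - 6/11r + 4 to the basis.

S(f_2,f_3): lcm = pr. S = -6/11r^2.
  leading term r^2: no divisor's leading term divides it; move -6/11r^2 to the remainder.
  remainder -6/11r^2 ≠ 0; add g_6 = -6/11r^2 to the basis.

The other S-polynomials (S(f_1,g_4), S(f_2,g_4), S(f_3,g_4), S(f_1,g_5), S(f_2,g_5), S(f_3,g_5), S(g_4,g_5), S(f_1,g_6), S(f_2,g_6), S(f_3,g_6), S(g_4,g_6), S(g_5,g_6)) all reduce to 0 modulo the current basis, so we have a Gröbner basis.
Inter-reduce: drop elements whose leading term is divisible by another's, tail-reduce, and make monic.
Reduced Gröbner basis: {p + 6/11r - 1, q + 3/22r - 1, r^2}.

Buchberger on the second generating set:
h_1 = 48pr + 77p - 6r - 77, LT = pr.
h_2 = -24pr - 4p + 16q + 24r - 12, LT = pr.
h_3 = -6pr + 24p - 8q + 18r - 16, LT = pr.

S(h_1,h_2): lcm = pr. S = 23/16p + 2/3q + 7/8r - 101/48.
  leading term p: no divisor's leading term divides it; move 23/16p to the remainder.
  leading term q: no divisor's leading term divides it; move 2/3q to the remainder.
  leading term r: no divisor's leading term divides it; move 7/8r to the remainder.
  leading term 1: no divisor's leading term divides it; move -101/48 to the remainder.
  remainder 23/16p + 2/3q + 7/8r - 101/48 ≠ 0; add k_4 = 23/16p + 2/3q + 7/8r - 101/48 to the basis.

S(h_1,h_3): lcm = pr. S = 269/48p - 4/3q + 23/8r - 205/48.
  leading term p: subtract (269/69)·k_4 from 269/48p - 4/3q + 23/8r - 205/48 → -814/207q - 37/69r + 814/207
  leading term q: no divisor's leading term divides it; move -814/207q to the remainder.
  leading term r: no divisor's leading term divides it; move -37/69r to the remainder.
  leading term 1: no divisor's leading term divides it; move 814/207 to the remainder.
  remainder -814/207q - 37/69r + 814/207 ≠ 0; add k_5 = -814/207q - 37/69r + 814/207 to the basis.

S(h_1,k_4): lcm = pr. S = 77/48p - 32/69qr - 14/23r^2 + 739/552r - 77/48.
  leading term p: subtract (77/69)·k_4 from 77/48p - 32/69qr - 14/23r^2 + 739/552r - 77/48 → -32/69qr - 154/207q - 14/23r^2 + 25/69r + 154/207
  leading term qr: subtract (48/407r)·k_5 from -32/69qr - 154/207q - 14/23r^2 + 25/69r + 154/207 → -154/207q - 6/11r^2 - 7/69r + 154/207
  leading term q: subtract (7/37)·k_5 from -154/207q - 6/11r^2 - 7/69r + 154/207 → -6/11r^2
  leading term r^2: no divisor's leading term divides it; move -6/11r^2 to the remainder.
  remainder -6/11r^2 ≠ 0; add k_6 = -6/11r^2 to the basis.

The other S-polynomials (S(h_2,h_3), S(h_2,k_4), S(h_3,k_4), S(h_1,k_5), S(h_2,k_5), S(h_3,k_5), S(k_4,k_5), S(h_1,k_6), S(h_2,k_6), S(h_3,k_6), S(k_4,k_6), S(k_5,k_6)) all reduce to 0 modulo the current basis, so we have a Gröbner basis.
Inter-reduce: drop elements whose leading term is divisible by another's, tail-reduce, and make monic.
Reduced Gröbner basis: {p + 6/11r - 1, q + 3/22r - 1, r^2}.

The two bases agree; hence the ideals are identical.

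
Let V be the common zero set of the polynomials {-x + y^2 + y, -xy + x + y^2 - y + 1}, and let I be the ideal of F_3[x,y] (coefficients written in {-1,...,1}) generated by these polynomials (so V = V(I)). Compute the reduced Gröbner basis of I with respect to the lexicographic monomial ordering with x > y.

f_1 = -x + y^2 + y, LT = x.
f_2 = -xy + x + y^2 - y + 1, LT = xy.

S(f_1,f_2): lcm = xy. S = x - y^3 - y + 1.
  leading term x: subtract (-1)·f_1 from x - y^3 - y + 1 → -y^3 + y^2 + 1
  leading term y^3: no divisor's leading term divides it; move -y^3 to the remainder.
  leading term y^2: no divisor's leading term divides it; move y^2 to the remainder.
  leading term 1: no divisor's leading term divides it; move 1 to the remainder.
  remainder -y^3 + y^2 + 1 ≠ 0; add g_3 = -y^3 + y^2 + 1 to the basis.

The other S-polynomials (S(f_1,g_3), S(f_2,g_3)) all reduce to 0 modulo the current basis, so we have a Gröbner basis.
Inter-reduce: drop elements whose leading term is divisible by another's, tail-reduce, and make monic.

G = {x - y^2 - y, y^3 - y^2 - 1}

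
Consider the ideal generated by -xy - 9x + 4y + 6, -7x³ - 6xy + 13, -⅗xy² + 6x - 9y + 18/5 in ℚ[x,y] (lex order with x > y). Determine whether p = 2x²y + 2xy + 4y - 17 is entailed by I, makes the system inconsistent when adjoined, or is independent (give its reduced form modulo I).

First compute the reduced Gröbner basis of I by Buchberger's algorithm.
f_1 = -xy - 9x + 4y + 6, LT = xy.
f_2 = -7x³ - 6xy + 13, LT = x³.
f_3 = -⅗xy² + 6x - 9y + 18/5, LT = xy².

S(f_1,f_2): lcm = x³y. S = 9x³ - 4x²y - 6x² - 6/7xy² + 13/7y.
  leading term x³: subtract (-9/7)·f_2 from 9x³ - 4x²y - 6x² - 6/7xy² + 13/7y → -4x²y - 6x² - 6/7xy² - 54/7xy + 13/7y + 117/7
  leading term x²y: subtract (4x)·f_1 from -4x²y - 6x² - 6/7xy² - 54/7xy + 13/7y + 117/7 → 30x² - 6/7xy² - 166/7xy - 24x + 13/7y + 117/7
  leading term x²: no divisor's leading term divides it; move 30x² to the remainder.
  leading term xy²: subtract (6/7y)·f_1 from -6/7xy² - 166/7xy - 24x + 13/7y + 117/7 → -16xy - 24x - 24/7y² - 23/7y + 117/7
  leading term xy: subtract (16)·f_1 from -16xy - 24x - 24/7y² - 23/7y + 117/7 → 120x - 24/7y² - 471/7y - 555/7
  leading term x: no divisor's leading term divides it; move 120x to the remainder.
  leading term y²: no divisor's leading term divides it; move -24/7y² to the remainder.
  leading term y: no divisor's leading term divides it; move -471/7y to the remainder.
  leading term 1: no divisor's leading term divides it; move -555/7 to the remainder.
  remainder 30x² + 120x - 24/7y² - 471/7y - 555/7 ≠ 0; add h_4 = 30x² + 120x - 24/7y² - 471/7y - 555/7 to the basis.

S(f_1,f_3): lcm = xy². S = 9xy + 10x - 4y² - 21y + 6.
  leading term xy: subtract (-9)·f_1 from 9xy + 10x - 4y² - 21y + 6 → -71x - 4y² + 15y + 60
  leading term x: no divisor's leading term divides it; move -71x to the remainder.
  leading term y²: no divisor's leading term divides it; move -4y² to the remainder.
  leading term y: no divisor's leading term divides it; move 15y to the remainder.
  leading term 1: no divisor's leading term divides it; move 60 to the remainder.
  remainder -71x - 4y² + 15y + 60 ≠ 0; add h_5 = -71x - 4y² + 15y + 60 to the basis.

S(f_2,f_3): lcm = x³y². S = 10x³ - 15x²y + 6x² + 6/7xy³ - 13/7y².
  leading term x³: subtract (-10/7)·f_2 from 10x³ - 15x²y + 6x² + 6/7xy³ - 13/7y² → -15x²y + 6x² + 6/7xy³ - 60/7xy - 13/7y² + 130/7
  leading term x²y: subtract (15x)·f_1 from -15x²y + 6x² + 6/7xy³ - 60/7xy - 13/7y² + 130/7 → 141x² + 6/7xy³ - 480/7xy - 90x - 13/7y² + 130/7
  leading term x²: subtract (47/10)·h_4 from 141x² + 6/7xy³ - 480/7xy - 90x - 13/7y² + 130/7 → 6/7xy³ - 480/7xy - 654x + 499/35y² + 22137/70y + 5477/14
  leading term xy³: subtract (-6/7y²)·f_1 from 6/7xy³ - 480/7xy - 654x + 499/35y² + 22137/70y + 5477/14 → -54/7xy² - 480/7xy - 654x + 24/7y³ + 97/5y² + 22137/70y + 5477/14
  leading term xy²: subtract (54/7y)·f_1 from -54/7xy² - 480/7xy - 654x + 24/7y³ + 97/5y² + 22137/70y + 5477/14 → 6/7xy - 654x + 24/7y³ - 401/35y² + 18897/70y + 5477/14
  leading term xy: subtract (-6/7)·f_1 from 6/7xy - 654x + 24/7y³ - 401/35y² + 18897/70y + 5477/14 → -4632/7x + 24/7y³ - 401/35y² + 19137/70y + 5549/14
  leading term x: subtract (4632/497)·h_5 from -4632/7x + 24/7y³ - 401/35y² + 19137/70y + 5549/14 → 24/7y³ + 9167/355y² + 663927/4970y - 23123/142
  leading term y³: no divisor's leading term divides it; move 24/7y³ to the remainder.
  leading term y²: no divisor's leading term divides it; move 9167/355y² to the remainder.
  leading term y: no divisor's leading term divides it; move 663927/4970y to the remainder.
  leading term 1: no divisor's leading term divides it; move -23123/142 to the remainder.
  remainder 24/7y³ + 9167/355y² + 663927/4970y - 23123/142 ≠ 0; add h_6 = 24/7y³ + 9167/355y² + 663927/4970y - 23123/142 to the basis.

S(f_1,h_4): lcm = x²y. S = 9x² - 8xy - 6x + 4/35y³ + 157/70y² + 37/14y.
  leading term x²: subtract (3/10)·h_4 from 9x² - 8xy - 6x + 4/35y³ + 157/70y² + 37/14y → -8xy - 42x + 4/35y³ + 229/70y² + 799/35y + 333/14
  leading term xy: subtract (8)·f_1 from -8xy - 42x + 4/35y³ + 229/70y² + 799/35y + 333/14 → 30x + 4/35y³ + 229/70y² - 321/35y - 339/14
  leading term x: subtract (-30/71)·h_5 from 30x + 4/35y³ + 229/70y² - 321/35y - 339/14 → 4/35y³ + 7859/4970y² - 7041/2485y + 1131/994
  leading term y³: subtract (1/30)·h_6 from 4/35y³ + 7859/4970y² - 7041/2485y + 1131/994 → 26858/37275y² - 362129/49700y + 195791/29820
  leading term y²: no divisor's leading term divides it; move 26858/37275y² to the remainder.
  leading term y: no divisor's leading term divides it; move -362129/49700y to the remainder.
  leading term 1: no divisor's leading term divides it; move 195791/29820 to the remainder.
  remainder 26858/37275y² - 362129/49700y + 195791/29820 ≠ 0; add h_7 = 26858/37275y² - 362129/49700y + 195791/29820 to the basis.

S(f_3,h_4): lcm = x²y². S = -10x² - 4xy² + 15xy - 6x + 4/35y⁴ + 157/70y³ + 37/14y².
  leading term x²: subtract (-⅓)·h_4 from -10x² - 4xy² + 15xy - 6x + 4/35y⁴ + 157/70y³ + 37/14y² → -4xy² + 15xy + 34x + 4/35y⁴ + 157/70y³ + 3/2y² - 157/7y - 185/7
  leading term xy²: subtract (4y)·f_1 from -4xy² + 15xy + 34x + 4/35y⁴ + 157/70y³ + 3/2y² - 157/7y - 185/7 → 51xy + 34x + 4/35y⁴ + 157/70y³ - 29/2y² - 325/7y - 185/7
  leading term xy: subtract (-51)·f_1 from 51xy + 34x + 4/35y⁴ + 157/70y³ - 29/2y² - 325/7y - 185/7 → -425x + 4/35y⁴ + 157/70y³ - 29/2y² + 1103/7y + 1957/7
  leading term x: subtract (425/71)·h_5 from -425x + 4/35y⁴ + 157/70y³ - 29/2y² + 1103/7y + 1957/7 → 4/35y⁴ + 157/70y³ + 1341/142y² + 33688/497y - 39553/497
  leading term y⁴: subtract (1/30y)·h_6 from 4/35y⁴ + 157/70y³ + 1341/142y² + 33688/497y - 39553/497 → 51518/37275y³ + 248041/49700y² + 2183141/29820y - 39553/497
  leading term y³: subtract (25759/63900)·h_6 from 51518/37275y³ + 248041/49700y² + 2183141/29820y - 39553/497 → -215109569/39697875y² + 683150673/35287000y - 885495901/63516600
  leading term y²: subtract (-215109569/28603770)·h_7 from -215109569/39697875y² + 683150673/35287000y - 885495901/63516600 → -2838046307/80090556y + 2838046307/80090556
  leading term y: no divisor's leading term divides it; move -2838046307/80090556y to the remainder.
  leading term 1: no divisor's leading term divides it; move 2838046307/80090556 to the remainder.
  remainder -2838046307/80090556y + 2838046307/80090556 ≠ 0; add h_8 = -2838046307/80090556y + 2838046307/80090556 to the basis.

The other S-polynomials (S(f_2,h_4), S(f_1,h_5), S(f_2,h_5), S(f_3,h_5), S(h_4,h_5), S(f_1,h_6), S(f_2,h_6), S(f_3,h_6), S(h_4,h_6), S(h_5,h_6), S(f_1,h_7), S(f_2,h_7), S(f_3,h_7), S(h_4,h_7), S(h_5,h_7), S(h_6,h_7), S(f_1,h_8), S(f_2,h_8), S(f_3,h_8), S(h_4,h_8), S(h_5,h_8), S(h_6,h_8), S(h_7,h_8)) all reduce to 0 modulo the current basis, so we have a Gröbner basis.
Inter-reduce: drop elements whose leading term is divisible by another's, tail-reduce, and make monic.
Reduced Gröbner basis: {x - 1, y - 1}.
Label its elements g_1 = x - 1, g_2 = y - 1.

Reduce p = 2x²y + 2xy + 4y - 17 modulo G:
  leading term x²y: subtract (2xy)·g_1 from 2x²y + 2xy + 4y - 17 → 4xy + 4y - 17
  leading term xy: subtract (4y)·g_1 from 4xy + 4y - 17 → 8y - 17
  leading term y: subtract (8)·g_2 from 8y - 17 → -9
  leading term 1: no divisor's leading term divides it; move -9 to the remainder.
  normal form = -9.
The normal form is nonzero, so p ∉ I. Since p minus its normal form lies in I, I + (p) = I + (r) where r = -9; decide whether this ideal is the whole ring.
Here r = -9 is a nonzero constant, hence a unit: 1 ∈ I + (p), the Gröbner basis of I + (p) is {1}, and the enlarged system has no common solution — adjoining p is inconsistent.

Adjoining 2x²y + 2xy + 4y - 17 makes the ideal the whole ring: the system is inconsistent.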